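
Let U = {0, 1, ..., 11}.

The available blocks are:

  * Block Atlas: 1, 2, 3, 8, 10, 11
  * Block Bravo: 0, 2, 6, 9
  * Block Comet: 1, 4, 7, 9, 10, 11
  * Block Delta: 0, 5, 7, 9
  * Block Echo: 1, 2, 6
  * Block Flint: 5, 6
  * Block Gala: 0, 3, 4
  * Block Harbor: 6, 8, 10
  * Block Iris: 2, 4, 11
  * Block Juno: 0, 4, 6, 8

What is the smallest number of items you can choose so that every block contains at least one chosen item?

3

H = {0, 6, 11} meets every block (each contains at least one member of H), and |H| = 3.
The blocks Delta, Harbor, Iris are pairwise disjoint, so any hitting set needs a separate item for each — at least 3. Hence 3 is optimal.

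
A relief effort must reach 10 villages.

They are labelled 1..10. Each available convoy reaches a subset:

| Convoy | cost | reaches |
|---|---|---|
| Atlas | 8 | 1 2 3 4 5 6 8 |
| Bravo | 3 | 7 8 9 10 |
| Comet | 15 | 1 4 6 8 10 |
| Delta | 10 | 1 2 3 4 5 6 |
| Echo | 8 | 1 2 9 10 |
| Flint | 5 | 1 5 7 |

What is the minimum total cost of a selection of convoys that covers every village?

Atlas, Bravo together cover every village (Atlas ∪ Bravo = {1, 2, 3, 4, 5, 6, 7, 8, 9, 10}); total cost 8 + 3 = 11.
No covering selection has total cost below 11.

11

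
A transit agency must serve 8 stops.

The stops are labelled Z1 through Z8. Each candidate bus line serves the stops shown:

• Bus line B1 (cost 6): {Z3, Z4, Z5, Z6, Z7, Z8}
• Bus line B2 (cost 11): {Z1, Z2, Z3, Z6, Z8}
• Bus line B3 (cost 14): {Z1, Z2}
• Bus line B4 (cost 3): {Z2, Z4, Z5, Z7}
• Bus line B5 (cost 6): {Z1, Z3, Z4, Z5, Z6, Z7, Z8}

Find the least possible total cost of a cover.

B4, B5 together cover every stop (B4 ∪ B5 = {Z1, Z2, Z3, Z4, Z5, Z6, Z7, Z8}); total cost 3 + 6 = 9.
No covering selection has total cost below 9.

9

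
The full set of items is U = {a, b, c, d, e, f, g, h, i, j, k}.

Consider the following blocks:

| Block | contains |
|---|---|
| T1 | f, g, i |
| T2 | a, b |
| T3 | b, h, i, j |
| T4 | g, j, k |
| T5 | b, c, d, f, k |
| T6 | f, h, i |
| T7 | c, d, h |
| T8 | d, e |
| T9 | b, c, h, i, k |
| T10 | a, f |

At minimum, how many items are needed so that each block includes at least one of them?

4

The 4 items {b, d, f, j} hit every block.
The blocks T2, T4, T6, T8 are pairwise disjoint, so any hitting set needs a separate item for each — at least 4. Hence 4 is optimal.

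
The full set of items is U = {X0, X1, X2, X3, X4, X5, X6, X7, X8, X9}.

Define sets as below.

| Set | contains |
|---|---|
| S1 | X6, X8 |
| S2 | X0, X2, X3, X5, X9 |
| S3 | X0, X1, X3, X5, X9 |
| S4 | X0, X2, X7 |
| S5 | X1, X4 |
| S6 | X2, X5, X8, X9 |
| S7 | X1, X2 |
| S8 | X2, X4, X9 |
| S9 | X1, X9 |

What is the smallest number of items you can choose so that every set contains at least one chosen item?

3

Take H = {X1, X2, X6}. Each listed set contains at least one of these, so H is a hitting set of size 3.
The sets S1, S4, S5 are pairwise disjoint, so any hitting set needs a separate item for each — at least 3. Hence 3 is optimal.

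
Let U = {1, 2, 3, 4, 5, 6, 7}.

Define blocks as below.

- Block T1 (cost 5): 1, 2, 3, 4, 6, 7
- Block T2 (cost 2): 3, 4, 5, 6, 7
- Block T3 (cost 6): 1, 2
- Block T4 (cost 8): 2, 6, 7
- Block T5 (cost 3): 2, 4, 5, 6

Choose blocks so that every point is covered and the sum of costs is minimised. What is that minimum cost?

7

T1, T2 together cover every point (T1 ∪ T2 = {1, 2, 3, 4, 5, 6, 7}); total cost 5 + 2 = 7.
No covering selection has total cost below 7.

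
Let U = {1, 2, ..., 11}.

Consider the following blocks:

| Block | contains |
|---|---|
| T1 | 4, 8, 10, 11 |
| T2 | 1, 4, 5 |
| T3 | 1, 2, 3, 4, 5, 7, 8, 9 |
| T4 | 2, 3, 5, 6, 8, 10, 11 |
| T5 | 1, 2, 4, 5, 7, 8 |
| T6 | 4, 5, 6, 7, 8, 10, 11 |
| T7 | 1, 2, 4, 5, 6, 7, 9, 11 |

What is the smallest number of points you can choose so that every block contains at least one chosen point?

2

H = {2, 4} meets every block (each contains at least one member of H), and |H| = 2.
No single point lies in every block, so at least 2 are needed and 2 is optimal.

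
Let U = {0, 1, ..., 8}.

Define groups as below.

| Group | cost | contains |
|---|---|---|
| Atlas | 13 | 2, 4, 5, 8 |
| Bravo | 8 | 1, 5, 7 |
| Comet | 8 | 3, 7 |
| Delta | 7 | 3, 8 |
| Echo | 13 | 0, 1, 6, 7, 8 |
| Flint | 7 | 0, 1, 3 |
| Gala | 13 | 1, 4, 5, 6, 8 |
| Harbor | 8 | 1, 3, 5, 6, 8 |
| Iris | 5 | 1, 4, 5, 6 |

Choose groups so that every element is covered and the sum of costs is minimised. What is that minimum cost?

Atlas, Echo, Flint together cover every element (Atlas ∪ Echo ∪ Flint = {0, 1, 2, 3, 4, 5, 6, 7, 8}); total cost 13 + 13 + 7 = 33.
The greedy pick Iris, Delta, Echo, Atlas costs 38; no covering selection beats 33.

33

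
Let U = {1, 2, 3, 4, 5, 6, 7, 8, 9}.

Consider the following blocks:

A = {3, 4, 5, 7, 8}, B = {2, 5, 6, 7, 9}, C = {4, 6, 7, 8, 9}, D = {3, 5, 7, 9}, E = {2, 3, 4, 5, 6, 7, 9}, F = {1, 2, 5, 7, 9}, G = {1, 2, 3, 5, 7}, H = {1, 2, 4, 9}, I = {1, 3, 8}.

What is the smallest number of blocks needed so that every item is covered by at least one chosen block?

E and I cover everything between them: the union {1, 2, 3, 4, 5, 6, 7, 8, 9} is all of U.
No single block has all 9 items (the largest, E, has 7), so 2 is optimal.

2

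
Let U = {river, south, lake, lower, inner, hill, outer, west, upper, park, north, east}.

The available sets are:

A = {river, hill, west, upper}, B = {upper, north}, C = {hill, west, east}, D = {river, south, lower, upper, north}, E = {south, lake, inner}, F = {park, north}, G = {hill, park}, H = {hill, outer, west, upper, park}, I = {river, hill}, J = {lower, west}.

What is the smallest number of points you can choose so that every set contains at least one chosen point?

4

The 4 points {inner, hill, west, north} hit every set.
The sets B, E, I, J are pairwise disjoint, so any hitting set needs a separate point for each — at least 4. Hence 4 is optimal.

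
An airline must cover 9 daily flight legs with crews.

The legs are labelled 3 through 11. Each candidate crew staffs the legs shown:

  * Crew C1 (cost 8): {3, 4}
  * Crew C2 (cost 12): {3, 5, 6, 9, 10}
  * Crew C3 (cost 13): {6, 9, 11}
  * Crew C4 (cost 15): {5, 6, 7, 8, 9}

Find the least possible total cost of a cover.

48

C1, C2, C3, C4 together cover every leg (C1 ∪ C2 ∪ C3 ∪ C4 = {3, 4, 5, 6, 7, 8, 9, 10, 11}); total cost 8 + 12 + 13 + 15 = 48.
No covering selection has total cost below 48.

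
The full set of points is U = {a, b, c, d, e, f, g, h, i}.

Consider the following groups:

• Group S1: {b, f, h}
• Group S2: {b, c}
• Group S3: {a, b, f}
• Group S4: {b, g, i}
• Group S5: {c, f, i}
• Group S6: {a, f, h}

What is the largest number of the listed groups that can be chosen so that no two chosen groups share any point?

S2, S6 are pairwise disjoint (S2={b,c}; S6={a,f,h}).
Every remaining group overlaps one of these, and no 3 of the listed groups are pairwise disjoint, so 2 is the maximum.

2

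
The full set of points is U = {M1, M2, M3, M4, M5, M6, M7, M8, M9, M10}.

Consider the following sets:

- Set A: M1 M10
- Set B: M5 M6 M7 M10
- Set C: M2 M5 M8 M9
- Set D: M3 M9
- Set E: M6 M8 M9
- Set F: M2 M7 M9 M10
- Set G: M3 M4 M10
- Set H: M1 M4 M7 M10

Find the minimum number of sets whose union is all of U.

B and C and G and H together: B ∪ C ∪ G ∪ H = {M1, M2, M3, M4, M5, M6, M7, M8, M9, M10} — every point is covered.
No 3 of the 8 sets cover everything (all 56 combinations miss at least one point), so 4 is optimal.

4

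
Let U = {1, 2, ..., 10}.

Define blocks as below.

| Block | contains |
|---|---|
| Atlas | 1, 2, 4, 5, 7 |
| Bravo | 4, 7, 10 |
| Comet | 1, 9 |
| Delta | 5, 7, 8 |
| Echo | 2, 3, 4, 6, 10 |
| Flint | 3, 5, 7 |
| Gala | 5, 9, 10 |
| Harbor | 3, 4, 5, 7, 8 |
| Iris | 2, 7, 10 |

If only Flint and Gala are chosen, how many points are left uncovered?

Union of Flint, Gala = {3, 5, 7, 9, 10}.
Not covered: 1, 2, 4, 6, 8 — 5 points.

5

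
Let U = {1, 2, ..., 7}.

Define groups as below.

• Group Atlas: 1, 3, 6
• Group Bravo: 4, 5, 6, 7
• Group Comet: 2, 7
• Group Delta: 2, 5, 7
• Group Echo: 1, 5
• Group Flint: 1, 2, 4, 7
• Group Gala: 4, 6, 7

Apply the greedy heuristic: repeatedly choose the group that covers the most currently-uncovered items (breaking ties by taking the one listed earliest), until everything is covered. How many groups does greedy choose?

Greedy: pick Bravo (covers 4 new) → pick Atlas (covers 2 new) → pick Comet (covers 1 new). Total picks: 3.

3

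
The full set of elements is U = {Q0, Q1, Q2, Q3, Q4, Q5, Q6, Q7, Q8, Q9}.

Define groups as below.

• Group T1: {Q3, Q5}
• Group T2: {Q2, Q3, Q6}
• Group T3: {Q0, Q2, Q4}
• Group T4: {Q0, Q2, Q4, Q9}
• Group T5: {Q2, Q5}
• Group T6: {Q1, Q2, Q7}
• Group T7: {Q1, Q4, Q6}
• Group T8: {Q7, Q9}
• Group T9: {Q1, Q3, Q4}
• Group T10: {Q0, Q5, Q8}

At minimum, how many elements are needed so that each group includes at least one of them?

Take H = {Q2, Q4, Q5, Q7}. Each listed group contains at least one of these, so H is a hitting set of size 4.
No choice of 3 elements meets every group, so 4 is the minimum.

4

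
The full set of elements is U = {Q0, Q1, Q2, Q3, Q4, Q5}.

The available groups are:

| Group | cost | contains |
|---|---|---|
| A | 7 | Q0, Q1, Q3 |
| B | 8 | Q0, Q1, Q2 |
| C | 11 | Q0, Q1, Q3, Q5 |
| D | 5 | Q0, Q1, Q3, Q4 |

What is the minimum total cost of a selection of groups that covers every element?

B, C, D together cover every element (B ∪ C ∪ D = {Q0, Q1, Q2, Q3, Q4, Q5}); total cost 8 + 11 + 5 = 24.
No covering selection has total cost below 24.

24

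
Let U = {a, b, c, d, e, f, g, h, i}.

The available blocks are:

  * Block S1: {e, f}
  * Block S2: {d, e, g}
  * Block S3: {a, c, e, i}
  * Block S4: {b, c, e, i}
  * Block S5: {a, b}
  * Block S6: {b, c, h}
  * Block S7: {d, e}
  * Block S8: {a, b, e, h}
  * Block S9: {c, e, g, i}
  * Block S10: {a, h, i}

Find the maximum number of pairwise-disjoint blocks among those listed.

S1, S10 are pairwise disjoint (S1={e,f}; S10={a,h,i}).
Every remaining block overlaps one of these, and no 3 of the listed blocks are pairwise disjoint, so 2 is the maximum.

2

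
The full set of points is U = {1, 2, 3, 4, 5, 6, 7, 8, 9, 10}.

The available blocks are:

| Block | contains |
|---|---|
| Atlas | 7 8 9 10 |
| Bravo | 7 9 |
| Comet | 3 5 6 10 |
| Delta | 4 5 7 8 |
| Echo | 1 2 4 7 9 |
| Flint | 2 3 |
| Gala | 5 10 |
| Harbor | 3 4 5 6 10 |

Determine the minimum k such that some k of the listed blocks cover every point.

Take {Atlas, Comet, Echo}. Their union is {1, 2, 3, 4, 5, 6, 7, 8, 9, 10}, which is all 10 points.
Only Echo contains 1, so Echo is forced; the remaining 5 points need at least 2 more blocks (each remaining block adds at most 4) — so at least 3 blocks are needed, and 3 is optimal.

3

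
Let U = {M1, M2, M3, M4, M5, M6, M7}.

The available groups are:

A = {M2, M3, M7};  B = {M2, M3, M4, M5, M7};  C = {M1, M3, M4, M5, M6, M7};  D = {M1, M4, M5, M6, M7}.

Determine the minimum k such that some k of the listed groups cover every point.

2

Take {B, C}. Their union is {M1, M2, M3, M4, M5, M6, M7}, which is all 7 points.
No single group has all 7 points (the largest, C, has 6), so 2 is optimal.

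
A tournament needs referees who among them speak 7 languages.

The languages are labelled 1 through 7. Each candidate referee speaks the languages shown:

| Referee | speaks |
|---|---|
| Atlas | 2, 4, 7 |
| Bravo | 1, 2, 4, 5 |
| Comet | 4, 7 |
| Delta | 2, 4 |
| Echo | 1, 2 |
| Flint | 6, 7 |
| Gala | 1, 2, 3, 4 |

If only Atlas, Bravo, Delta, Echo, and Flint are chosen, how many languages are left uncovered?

1

Union of Atlas, Bravo, Delta, Echo, Flint = {1, 2, 4, 5, 6, 7}.
Not covered: 3 — 1 language.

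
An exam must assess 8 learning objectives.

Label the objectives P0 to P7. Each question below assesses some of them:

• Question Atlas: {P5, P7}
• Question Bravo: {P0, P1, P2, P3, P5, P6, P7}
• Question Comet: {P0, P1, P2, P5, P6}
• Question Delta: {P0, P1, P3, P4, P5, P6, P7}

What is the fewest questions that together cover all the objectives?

2

Take {Bravo, Delta}. Their union is {P0, P1, P2, P3, P4, P5, P6, P7}, which is all 8 objectives.
No single question has all 8 objectives (the largest, Bravo, has 7), so 2 is optimal.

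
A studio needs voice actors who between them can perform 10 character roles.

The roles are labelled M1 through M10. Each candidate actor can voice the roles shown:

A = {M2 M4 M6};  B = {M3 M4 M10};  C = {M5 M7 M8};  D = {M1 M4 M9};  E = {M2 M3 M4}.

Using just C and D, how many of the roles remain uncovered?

4

Union of C, D = {M1, M4, M5, M7, M8, M9}.
Not covered: M2, M3, M6, M10 — 4 roles.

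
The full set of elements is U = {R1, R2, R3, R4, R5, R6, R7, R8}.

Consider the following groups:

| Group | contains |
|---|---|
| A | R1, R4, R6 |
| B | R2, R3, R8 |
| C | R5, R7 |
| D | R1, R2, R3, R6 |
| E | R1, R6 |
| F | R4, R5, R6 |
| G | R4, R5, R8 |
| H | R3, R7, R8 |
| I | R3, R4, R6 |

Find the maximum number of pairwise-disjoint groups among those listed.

3

B, C, E are pairwise disjoint (B={R2,R3,R8}; C={R5,R7}; E={R1,R6}).
Every remaining group overlaps one of these, and no 4 of the listed groups are pairwise disjoint, so 3 is the maximum.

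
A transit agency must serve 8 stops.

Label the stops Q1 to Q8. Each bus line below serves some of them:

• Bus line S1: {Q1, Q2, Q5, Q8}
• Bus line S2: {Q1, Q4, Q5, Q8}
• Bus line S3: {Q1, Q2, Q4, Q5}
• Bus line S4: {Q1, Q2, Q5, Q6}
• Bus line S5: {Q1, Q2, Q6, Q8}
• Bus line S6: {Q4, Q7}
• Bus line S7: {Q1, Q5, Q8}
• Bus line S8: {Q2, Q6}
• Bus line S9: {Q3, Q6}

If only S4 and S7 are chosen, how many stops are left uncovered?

3

Union of S4, S7 = {Q1, Q2, Q5, Q6, Q8}.
Not covered: Q3, Q4, Q7 — 3 stops.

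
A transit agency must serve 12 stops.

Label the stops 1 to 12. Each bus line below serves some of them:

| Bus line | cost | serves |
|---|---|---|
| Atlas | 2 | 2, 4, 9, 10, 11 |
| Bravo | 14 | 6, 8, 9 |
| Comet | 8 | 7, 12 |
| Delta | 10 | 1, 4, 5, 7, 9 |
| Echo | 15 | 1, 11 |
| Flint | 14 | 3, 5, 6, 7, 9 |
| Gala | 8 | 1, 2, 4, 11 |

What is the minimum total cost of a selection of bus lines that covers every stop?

Atlas, Bravo, Comet, Flint, Gala together cover every stop (Atlas ∪ Bravo ∪ Comet ∪ Flint ∪ Gala = {1, 2, 3, 4, 5, 6, 7, 8, 9, 10, 11, 12}); total cost 2 + 14 + 8 + 14 + 8 = 46.
The greedy pick Atlas, Delta, Bravo, Comet, Flint costs 48; no covering selection beats 46.

46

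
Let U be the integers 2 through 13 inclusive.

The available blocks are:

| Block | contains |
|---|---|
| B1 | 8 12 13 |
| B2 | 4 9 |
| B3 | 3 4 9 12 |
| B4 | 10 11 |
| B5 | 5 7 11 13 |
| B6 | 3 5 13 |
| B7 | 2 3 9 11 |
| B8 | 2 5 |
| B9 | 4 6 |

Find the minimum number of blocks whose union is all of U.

5

B1 and B4 and B5 and B7 and B9 together: B1 ∪ B4 ∪ B5 ∪ B7 ∪ B9 = {2, 3, 4, 5, 6, 7, 8, 9, 10, 11, 12, 13} — every item is covered.
No 4 of the 9 blocks cover everything (all 126 combinations miss at least one item), so 5 is optimal.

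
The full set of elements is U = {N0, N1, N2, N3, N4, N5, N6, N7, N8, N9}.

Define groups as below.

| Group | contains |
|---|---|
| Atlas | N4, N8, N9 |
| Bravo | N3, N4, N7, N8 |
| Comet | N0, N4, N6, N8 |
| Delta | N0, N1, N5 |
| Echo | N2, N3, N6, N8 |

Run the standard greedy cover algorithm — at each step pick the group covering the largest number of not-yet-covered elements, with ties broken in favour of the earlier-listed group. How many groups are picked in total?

4

Greedy: pick Bravo (covers 4 new) → pick Delta (covers 3 new) → pick Echo (covers 2 new) → pick Atlas (covers 1 new). Total picks: 4.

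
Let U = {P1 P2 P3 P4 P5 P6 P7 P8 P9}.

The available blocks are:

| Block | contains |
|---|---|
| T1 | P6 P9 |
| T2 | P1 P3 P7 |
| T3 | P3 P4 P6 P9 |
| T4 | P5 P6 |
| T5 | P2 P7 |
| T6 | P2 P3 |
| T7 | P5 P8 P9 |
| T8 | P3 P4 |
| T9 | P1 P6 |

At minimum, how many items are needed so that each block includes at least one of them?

4

Take H = {P2, P3, P6, P9}. Each listed block contains at least one of these, so H is a hitting set of size 4.
The blocks T5, T7, T8, T9 are pairwise disjoint, so any hitting set needs a separate item for each — at least 4. Hence 4 is optimal.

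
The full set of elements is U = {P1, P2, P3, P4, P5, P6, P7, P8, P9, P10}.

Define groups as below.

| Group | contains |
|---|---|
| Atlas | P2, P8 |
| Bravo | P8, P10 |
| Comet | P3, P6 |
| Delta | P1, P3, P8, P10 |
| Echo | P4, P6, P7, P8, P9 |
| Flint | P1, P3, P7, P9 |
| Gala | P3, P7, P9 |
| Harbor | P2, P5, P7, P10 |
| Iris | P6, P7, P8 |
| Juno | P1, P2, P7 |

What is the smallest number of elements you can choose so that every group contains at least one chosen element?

3

H = {P6, P7, P8} meets every group (each contains at least one member of H), and |H| = 3.
The groups Bravo, Comet, Juno are pairwise disjoint, so any hitting set needs a separate element for each — at least 3. Hence 3 is optimal.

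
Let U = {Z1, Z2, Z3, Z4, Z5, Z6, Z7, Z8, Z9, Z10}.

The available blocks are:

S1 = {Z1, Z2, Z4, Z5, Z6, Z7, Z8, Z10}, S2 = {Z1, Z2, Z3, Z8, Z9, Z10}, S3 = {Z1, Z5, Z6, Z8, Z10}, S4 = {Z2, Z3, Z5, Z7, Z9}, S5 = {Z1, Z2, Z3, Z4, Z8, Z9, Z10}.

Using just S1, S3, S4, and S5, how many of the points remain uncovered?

Union of S1, S3, S4, S5 = {Z1, Z2, Z3, Z4, Z5, Z6, Z7, Z8, Z9, Z10} — that's every point, so 0 are uncovered.

0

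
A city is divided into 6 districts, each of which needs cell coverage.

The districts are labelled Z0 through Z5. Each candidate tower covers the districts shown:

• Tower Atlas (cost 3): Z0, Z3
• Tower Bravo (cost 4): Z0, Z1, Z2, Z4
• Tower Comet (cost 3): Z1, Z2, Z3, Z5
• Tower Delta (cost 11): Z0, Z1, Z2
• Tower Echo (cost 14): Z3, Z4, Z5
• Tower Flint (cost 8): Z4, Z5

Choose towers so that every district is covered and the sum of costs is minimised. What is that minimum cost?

7

Bravo, Comet together cover every district (Bravo ∪ Comet = {Z0, Z1, Z2, Z3, Z4, Z5}); total cost 4 + 3 = 7.
No covering selection has total cost below 7.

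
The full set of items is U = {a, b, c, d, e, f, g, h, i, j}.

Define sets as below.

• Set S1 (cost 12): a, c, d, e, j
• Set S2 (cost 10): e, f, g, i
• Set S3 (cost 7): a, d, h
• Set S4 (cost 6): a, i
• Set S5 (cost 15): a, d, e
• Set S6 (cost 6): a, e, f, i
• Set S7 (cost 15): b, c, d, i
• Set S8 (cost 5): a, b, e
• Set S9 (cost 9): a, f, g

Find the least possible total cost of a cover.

34

S1, S2, S3, S8 together cover every item (S1 ∪ S2 ∪ S3 ∪ S8 = {a, b, c, d, e, f, g, h, i, j}); total cost 12 + 10 + 7 + 5 = 34.
The greedy pick S6, S3, S8, S1, S9 costs 39; no covering selection beats 34.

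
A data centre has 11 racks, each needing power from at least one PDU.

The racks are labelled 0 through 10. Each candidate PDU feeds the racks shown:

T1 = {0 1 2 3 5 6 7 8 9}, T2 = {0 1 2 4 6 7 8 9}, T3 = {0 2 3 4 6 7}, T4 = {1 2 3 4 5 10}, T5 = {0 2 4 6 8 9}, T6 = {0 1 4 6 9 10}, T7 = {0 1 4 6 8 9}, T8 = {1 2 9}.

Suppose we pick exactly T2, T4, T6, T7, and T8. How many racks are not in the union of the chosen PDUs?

0

Union of T2, T4, T6, T7, T8 = {0, 1, 2, 3, 4, 5, 6, 7, 8, 9, 10} — that's every rack, so 0 are uncovered.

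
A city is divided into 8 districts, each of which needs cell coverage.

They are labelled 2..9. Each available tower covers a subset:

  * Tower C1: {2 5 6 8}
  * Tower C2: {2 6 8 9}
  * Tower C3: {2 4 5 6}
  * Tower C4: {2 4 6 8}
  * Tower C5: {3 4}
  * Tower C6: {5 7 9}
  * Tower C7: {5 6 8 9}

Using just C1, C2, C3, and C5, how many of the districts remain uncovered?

Union of C1, C2, C3, C5 = {2, 3, 4, 5, 6, 8, 9}.
Not covered: 7 — 1 district.

1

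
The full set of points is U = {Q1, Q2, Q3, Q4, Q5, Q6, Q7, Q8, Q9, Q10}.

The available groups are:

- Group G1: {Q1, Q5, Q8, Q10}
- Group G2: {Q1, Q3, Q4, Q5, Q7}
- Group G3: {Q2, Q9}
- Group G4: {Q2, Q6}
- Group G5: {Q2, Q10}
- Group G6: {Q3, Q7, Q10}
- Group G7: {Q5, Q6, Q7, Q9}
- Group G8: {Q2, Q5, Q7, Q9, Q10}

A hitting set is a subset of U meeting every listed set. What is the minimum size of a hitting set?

3

H = {Q2, Q3, Q5} meets every group (each contains at least one member of H), and |H| = 3.
No choice of 2 points meets every group, so 3 is the minimum.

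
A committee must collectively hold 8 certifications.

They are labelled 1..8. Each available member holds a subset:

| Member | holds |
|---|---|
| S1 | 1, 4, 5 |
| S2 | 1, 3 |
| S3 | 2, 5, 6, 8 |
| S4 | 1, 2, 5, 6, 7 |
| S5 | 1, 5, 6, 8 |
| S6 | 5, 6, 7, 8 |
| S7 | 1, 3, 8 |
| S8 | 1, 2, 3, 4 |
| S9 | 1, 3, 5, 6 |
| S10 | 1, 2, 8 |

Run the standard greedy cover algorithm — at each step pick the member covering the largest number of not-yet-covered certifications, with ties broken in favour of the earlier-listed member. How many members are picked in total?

Greedy: pick S4 (covers 5 new) → pick S7 (covers 2 new) → pick S1 (covers 1 new). Total picks: 3.
(The true minimum cover uses only 2 members, so greedy is not optimal here.)

3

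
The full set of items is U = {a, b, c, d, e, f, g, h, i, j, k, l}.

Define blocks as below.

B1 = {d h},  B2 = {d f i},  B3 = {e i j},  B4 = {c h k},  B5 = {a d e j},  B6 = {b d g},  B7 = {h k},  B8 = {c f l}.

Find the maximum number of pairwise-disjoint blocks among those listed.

B3, B6, B7, B8 are pairwise disjoint (B3={e,i,j}; B6={b,d,g}; B7={h,k}; B8={c,f,l}).
Every remaining block overlaps one of these, and no 5 of the listed blocks are pairwise disjoint, so 4 is the maximum.

4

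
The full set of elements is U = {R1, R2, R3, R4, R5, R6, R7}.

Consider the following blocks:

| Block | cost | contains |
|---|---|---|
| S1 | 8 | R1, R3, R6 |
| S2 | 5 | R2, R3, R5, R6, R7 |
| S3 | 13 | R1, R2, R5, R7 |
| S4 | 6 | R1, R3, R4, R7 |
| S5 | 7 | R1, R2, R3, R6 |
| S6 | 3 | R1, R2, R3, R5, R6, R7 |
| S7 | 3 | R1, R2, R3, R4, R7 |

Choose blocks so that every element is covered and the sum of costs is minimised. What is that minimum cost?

S6, S7 together cover every element (S6 ∪ S7 = {R1, R2, R3, R4, R5, R6, R7}); total cost 3 + 3 = 6.
No covering selection has total cost below 6.

6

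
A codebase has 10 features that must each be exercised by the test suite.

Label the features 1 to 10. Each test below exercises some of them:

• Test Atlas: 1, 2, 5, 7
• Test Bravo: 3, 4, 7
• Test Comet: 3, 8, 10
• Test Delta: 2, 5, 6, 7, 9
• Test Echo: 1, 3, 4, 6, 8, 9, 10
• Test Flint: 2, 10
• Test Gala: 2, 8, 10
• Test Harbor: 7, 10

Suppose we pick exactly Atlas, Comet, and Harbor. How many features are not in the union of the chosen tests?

Union of Atlas, Comet, Harbor = {1, 2, 3, 5, 7, 8, 10}.
Not covered: 4, 6, 9 — 3 features.

3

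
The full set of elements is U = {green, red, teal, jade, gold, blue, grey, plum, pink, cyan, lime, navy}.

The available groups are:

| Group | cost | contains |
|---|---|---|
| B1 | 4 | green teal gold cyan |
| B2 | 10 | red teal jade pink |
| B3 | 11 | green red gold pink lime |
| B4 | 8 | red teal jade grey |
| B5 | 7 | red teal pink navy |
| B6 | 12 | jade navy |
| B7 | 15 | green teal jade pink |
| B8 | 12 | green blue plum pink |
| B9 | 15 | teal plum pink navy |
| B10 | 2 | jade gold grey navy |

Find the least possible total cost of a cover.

29

B1, B3, B8, B10 together cover every element (B1 ∪ B3 ∪ B8 ∪ B10 = {green, red, teal, jade, gold, blue, grey, plum, pink, cyan, lime, navy}); total cost 4 + 11 + 12 + 2 = 29.
The greedy pick B10, B1, B5, B8, B3 costs 36; no covering selection beats 29.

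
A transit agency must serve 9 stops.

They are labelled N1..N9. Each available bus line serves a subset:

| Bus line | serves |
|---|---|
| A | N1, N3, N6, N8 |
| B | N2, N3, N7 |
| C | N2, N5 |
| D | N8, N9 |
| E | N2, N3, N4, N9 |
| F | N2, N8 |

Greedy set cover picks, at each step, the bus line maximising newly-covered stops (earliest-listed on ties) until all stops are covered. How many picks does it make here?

Greedy: pick A (covers 4 new) → pick E (covers 3 new) → pick B (covers 1 new) → pick C (covers 1 new). Total picks: 4.

4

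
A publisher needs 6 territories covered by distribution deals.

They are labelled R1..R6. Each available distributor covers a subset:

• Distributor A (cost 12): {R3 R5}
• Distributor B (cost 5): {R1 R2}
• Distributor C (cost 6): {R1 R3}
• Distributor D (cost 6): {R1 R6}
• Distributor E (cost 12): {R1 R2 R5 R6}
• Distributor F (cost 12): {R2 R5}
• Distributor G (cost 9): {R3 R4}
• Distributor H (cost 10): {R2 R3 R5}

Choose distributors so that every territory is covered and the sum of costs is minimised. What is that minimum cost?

E, G together cover every territory (E ∪ G = {R1, R2, R3, R4, R5, R6}); total cost 12 + 9 = 21.
The greedy pick B, G, D, H costs 30; no covering selection beats 21.

21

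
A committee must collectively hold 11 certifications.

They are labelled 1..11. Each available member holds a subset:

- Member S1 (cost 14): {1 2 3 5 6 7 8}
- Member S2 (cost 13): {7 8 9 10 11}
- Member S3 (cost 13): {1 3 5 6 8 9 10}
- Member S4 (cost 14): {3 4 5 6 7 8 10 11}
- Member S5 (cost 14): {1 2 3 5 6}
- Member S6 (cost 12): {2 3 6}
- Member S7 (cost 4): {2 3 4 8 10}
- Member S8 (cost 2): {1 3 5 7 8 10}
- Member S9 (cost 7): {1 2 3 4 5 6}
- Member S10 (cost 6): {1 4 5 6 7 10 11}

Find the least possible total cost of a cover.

20

S2, S9 together cover every certification (S2 ∪ S9 = {1, 2, 3, 4, 5, 6, 7, 8, 9, 10, 11}); total cost 13 + 7 = 20.
The greedy pick S8, S7, S10, S2 costs 25; no covering selection beats 20.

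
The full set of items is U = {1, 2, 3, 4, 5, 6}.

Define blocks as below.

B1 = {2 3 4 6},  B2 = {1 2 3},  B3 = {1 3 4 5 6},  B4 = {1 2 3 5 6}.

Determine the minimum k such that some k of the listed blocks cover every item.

2

B2 and B3 cover everything between them: the union {1, 2, 3, 4, 5, 6} is all of U.
No single block has all 6 items (the largest, B3, has 5), so 2 is optimal.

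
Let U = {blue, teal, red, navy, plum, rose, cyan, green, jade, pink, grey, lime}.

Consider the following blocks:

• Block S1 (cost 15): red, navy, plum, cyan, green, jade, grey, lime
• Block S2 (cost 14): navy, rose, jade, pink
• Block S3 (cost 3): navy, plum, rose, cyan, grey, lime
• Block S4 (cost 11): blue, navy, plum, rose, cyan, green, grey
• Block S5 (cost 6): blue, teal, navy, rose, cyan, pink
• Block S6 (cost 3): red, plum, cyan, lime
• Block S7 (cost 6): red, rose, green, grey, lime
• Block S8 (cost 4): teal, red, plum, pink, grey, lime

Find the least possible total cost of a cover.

21

S1, S5 together cover every point (S1 ∪ S5 = {blue, teal, red, navy, plum, rose, cyan, green, jade, pink, grey, lime}); total cost 15 + 6 = 21.
The greedy pick S3, S8, S4, S2 costs 32; no covering selection beats 21.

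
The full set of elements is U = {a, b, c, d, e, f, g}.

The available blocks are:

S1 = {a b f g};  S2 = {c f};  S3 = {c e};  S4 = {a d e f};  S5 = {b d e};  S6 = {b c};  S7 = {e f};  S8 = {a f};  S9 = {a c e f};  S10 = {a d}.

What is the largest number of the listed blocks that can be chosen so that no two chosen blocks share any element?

S6, S7, S10 are pairwise disjoint (S6={b,c}; S7={e,f}; S10={a,d}).
Every remaining block overlaps one of these, and no 4 of the listed blocks are pairwise disjoint, so 3 is the maximum.

3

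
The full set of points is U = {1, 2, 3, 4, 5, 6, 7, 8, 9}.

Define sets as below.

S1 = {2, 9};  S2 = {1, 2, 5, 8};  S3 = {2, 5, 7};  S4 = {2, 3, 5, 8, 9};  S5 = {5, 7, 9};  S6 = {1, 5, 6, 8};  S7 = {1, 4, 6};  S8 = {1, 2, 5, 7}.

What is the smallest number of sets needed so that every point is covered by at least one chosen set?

3

S4, S7, and S8 cover everything between them: the union {1, 2, 3, 4, 5, 6, 7, 8, 9} is all of U.
Only S4 contains 3, so S4 is forced; the remaining 4 points need at least 2 more sets (each remaining set adds at most 3) — so at least 3 sets are needed, and 3 is optimal.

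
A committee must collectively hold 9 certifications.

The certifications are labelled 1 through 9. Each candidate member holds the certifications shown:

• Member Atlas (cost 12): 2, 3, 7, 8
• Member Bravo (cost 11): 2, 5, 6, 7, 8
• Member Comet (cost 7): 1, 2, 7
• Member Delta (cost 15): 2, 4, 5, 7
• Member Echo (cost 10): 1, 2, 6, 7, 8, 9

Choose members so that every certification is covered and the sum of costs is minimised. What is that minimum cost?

Atlas, Delta, Echo together cover every certification (Atlas ∪ Delta ∪ Echo = {1, 2, 3, 4, 5, 6, 7, 8, 9}); total cost 12 + 15 + 10 = 37.
No covering selection has total cost below 37.

37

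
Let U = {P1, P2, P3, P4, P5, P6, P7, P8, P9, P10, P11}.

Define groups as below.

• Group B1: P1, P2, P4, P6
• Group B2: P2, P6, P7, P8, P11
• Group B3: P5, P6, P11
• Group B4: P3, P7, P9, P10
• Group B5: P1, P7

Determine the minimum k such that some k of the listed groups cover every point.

Take {B1, B2, B3, B4}. Their union is {P1, P2, P3, P4, P5, P6, P7, P8, P9, P10, P11}, which is all 11 points.
No 3 of the 5 groups cover everything (all 10 combinations miss at least one point), so 4 is optimal.

4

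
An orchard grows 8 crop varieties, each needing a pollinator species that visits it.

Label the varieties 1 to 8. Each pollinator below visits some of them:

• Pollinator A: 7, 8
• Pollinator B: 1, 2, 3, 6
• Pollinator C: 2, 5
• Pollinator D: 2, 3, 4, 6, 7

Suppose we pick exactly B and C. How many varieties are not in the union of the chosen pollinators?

Union of B, C = {1, 2, 3, 5, 6}.
Not covered: 4, 7, 8 — 3 varieties.

3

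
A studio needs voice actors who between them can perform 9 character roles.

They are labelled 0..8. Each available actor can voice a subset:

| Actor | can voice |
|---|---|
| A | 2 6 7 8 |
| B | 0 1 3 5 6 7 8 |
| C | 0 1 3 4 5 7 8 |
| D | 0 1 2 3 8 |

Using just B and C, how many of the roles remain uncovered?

Union of B, C = {0, 1, 3, 4, 5, 6, 7, 8}.
Not covered: 2 — 1 role.

1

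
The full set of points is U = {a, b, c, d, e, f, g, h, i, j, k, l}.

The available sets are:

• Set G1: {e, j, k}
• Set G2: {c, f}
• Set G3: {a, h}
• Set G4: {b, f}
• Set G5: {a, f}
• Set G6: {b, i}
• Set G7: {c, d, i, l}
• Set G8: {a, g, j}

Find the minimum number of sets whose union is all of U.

G1 and G3 and G4 and G7 and G8 together: G1 ∪ G3 ∪ G4 ∪ G7 ∪ G8 = {a, b, c, d, e, f, g, h, i, j, k, l} — every point is covered.
No 4 of the 8 sets cover everything (all 70 combinations miss at least one point), so 5 is optimal.

5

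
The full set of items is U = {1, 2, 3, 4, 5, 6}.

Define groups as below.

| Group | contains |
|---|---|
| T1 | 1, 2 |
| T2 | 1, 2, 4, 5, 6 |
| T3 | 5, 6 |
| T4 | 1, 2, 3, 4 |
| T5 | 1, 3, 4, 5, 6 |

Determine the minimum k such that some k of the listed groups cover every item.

T1 and T5 cover everything between them: the union {1, 2, 3, 4, 5, 6} is all of U.
No single group has all 6 items (the largest, T2, has 5), so 2 is optimal.

2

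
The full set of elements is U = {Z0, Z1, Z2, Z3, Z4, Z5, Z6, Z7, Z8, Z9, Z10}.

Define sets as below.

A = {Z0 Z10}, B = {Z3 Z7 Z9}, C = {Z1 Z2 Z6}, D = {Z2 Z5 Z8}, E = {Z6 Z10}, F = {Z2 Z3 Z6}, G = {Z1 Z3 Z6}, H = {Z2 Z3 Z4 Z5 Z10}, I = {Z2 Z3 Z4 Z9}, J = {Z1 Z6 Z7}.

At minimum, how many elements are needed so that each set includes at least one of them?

The 4 elements {Z3, Z6, Z8, Z10} hit every set.
No choice of 3 elements meets every set, so 4 is the minimum.

4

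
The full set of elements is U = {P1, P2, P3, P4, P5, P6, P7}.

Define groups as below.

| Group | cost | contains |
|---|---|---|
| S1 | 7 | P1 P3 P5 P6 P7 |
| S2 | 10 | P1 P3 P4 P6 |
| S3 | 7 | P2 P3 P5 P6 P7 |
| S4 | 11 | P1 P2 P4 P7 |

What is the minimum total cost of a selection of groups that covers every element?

17

S2, S3 together cover every element (S2 ∪ S3 = {P1, P2, P3, P4, P5, P6, P7}); total cost 10 + 7 = 17.
The greedy pick S1, S4 costs 18; no covering selection beats 17.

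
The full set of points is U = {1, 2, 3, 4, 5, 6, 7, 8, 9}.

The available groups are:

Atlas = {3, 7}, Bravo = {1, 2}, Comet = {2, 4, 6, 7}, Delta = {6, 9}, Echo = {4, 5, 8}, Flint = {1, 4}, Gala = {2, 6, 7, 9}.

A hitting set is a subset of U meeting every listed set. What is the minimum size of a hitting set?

4

H = {1, 5, 7, 9} meets every group (each contains at least one member of H), and |H| = 4.
The groups Atlas, Bravo, Delta, Echo are pairwise disjoint, so any hitting set needs a separate point for each — at least 4. Hence 4 is optimal.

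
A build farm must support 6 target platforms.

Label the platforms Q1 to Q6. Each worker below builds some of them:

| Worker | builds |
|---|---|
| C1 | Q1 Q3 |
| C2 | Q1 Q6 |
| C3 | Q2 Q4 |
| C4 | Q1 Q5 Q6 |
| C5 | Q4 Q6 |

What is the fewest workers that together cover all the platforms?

C1 and C3 and C4 together: C1 ∪ C3 ∪ C4 = {Q1, Q2, Q3, Q4, Q5, Q6} — every platform is covered.
Only C3 contains Q2, so C3 is forced; the remaining 4 platforms need at least 2 more workers (each remaining worker adds at most 3) — so at least 3 workers are needed, and 3 is optimal.

3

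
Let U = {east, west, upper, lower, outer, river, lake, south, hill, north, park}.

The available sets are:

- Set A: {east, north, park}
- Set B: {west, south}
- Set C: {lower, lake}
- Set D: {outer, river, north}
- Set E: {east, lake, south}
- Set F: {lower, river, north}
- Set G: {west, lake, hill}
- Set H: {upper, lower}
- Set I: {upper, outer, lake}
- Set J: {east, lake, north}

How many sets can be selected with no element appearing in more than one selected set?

3

B, F, I are pairwise disjoint (B={west,south}; F={lower,river,north}; I={upper,outer,lake}).
Every remaining set overlaps one of these, and no 4 of the listed sets are pairwise disjoint, so 3 is the maximum.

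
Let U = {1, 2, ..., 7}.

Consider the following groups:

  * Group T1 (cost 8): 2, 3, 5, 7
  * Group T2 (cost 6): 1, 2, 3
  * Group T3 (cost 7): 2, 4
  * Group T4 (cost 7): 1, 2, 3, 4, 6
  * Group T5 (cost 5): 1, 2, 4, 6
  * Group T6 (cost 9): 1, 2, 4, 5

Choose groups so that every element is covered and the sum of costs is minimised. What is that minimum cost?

T1, T5 together cover every element (T1 ∪ T5 = {1, 2, 3, 4, 5, 6, 7}); total cost 8 + 5 = 13.
No covering selection has total cost below 13.

13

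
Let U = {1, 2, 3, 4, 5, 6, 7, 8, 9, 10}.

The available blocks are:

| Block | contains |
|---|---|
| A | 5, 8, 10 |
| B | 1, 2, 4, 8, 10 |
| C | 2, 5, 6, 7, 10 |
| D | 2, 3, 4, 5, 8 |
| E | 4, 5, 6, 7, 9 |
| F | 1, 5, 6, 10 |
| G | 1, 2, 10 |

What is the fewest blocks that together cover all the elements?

D and E and F together: D ∪ E ∪ F = {1, 2, 3, 4, 5, 6, 7, 8, 9, 10} — every element is covered.
Only D contains 3, so D is forced; the remaining 5 elements need at least 2 more blocks (each remaining block adds at most 3) — so at least 3 blocks are needed, and 3 is optimal.

3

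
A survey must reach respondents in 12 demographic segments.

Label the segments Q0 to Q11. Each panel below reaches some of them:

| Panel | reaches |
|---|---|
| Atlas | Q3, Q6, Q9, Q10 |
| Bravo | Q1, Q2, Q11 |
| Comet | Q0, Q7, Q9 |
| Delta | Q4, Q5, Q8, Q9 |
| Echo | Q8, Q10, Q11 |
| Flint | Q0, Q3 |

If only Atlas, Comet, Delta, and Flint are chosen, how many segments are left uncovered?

Union of Atlas, Comet, Delta, Flint = {Q0, Q3, Q4, Q5, Q6, Q7, Q8, Q9, Q10}.
Not covered: Q1, Q2, Q11 — 3 segments.

3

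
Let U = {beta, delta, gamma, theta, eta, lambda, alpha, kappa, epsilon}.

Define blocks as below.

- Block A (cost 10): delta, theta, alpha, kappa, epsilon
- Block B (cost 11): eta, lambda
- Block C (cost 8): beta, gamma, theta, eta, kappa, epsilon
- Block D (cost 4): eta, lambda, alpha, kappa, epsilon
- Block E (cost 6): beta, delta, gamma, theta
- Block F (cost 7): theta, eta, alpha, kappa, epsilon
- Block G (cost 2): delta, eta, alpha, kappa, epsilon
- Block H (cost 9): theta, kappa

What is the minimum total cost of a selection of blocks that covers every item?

10

D, E together cover every item (D ∪ E = {beta, delta, gamma, theta, eta, lambda, alpha, kappa, epsilon}); total cost 4 + 6 = 10.
The greedy pick G, E, D costs 12; no covering selection beats 10.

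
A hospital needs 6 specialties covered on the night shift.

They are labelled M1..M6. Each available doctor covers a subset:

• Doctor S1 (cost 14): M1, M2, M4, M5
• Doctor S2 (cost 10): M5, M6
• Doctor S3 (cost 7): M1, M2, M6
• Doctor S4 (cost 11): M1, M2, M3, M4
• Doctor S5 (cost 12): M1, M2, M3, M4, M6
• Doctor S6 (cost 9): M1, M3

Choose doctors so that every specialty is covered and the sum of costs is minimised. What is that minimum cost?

S2, S4 together cover every specialty (S2 ∪ S4 = {M1, M2, M3, M4, M5, M6}); total cost 10 + 11 = 21.
The greedy pick S3, S4, S2 costs 28; no covering selection beats 21.

21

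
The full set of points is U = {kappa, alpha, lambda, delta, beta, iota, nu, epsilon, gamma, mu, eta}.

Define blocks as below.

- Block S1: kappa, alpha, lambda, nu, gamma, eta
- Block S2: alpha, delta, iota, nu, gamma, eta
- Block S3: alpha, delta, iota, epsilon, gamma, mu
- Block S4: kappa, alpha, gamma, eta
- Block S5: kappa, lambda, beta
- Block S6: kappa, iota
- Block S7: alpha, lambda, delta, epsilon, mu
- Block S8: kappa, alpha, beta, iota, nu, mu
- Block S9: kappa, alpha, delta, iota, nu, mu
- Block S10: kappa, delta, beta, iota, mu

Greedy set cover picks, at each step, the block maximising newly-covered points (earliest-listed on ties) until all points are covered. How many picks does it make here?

3

Greedy: pick S1 (covers 6 new) → pick S3 (covers 4 new) → pick S5 (covers 1 new). Total picks: 3.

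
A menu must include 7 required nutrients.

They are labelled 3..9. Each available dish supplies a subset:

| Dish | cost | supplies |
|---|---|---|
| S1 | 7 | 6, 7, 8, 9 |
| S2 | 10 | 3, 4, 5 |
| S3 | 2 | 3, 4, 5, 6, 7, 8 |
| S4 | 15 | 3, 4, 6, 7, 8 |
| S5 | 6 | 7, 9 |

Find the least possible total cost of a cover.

S3, S5 together cover every nutrient (S3 ∪ S5 = {3, 4, 5, 6, 7, 8, 9}); total cost 2 + 6 = 8.
No covering selection has total cost below 8.

8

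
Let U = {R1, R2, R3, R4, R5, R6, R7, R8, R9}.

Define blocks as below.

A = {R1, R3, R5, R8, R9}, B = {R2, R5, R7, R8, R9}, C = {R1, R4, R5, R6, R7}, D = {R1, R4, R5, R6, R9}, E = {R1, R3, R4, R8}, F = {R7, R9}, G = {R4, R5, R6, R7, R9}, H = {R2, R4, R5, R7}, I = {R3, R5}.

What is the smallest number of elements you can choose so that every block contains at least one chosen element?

Take T = {R3, R5, R9}. Each listed block contains at least one of these, so T is a hitting set of size 3.
No choice of 2 elements meets every block, so 3 is the minimum.

3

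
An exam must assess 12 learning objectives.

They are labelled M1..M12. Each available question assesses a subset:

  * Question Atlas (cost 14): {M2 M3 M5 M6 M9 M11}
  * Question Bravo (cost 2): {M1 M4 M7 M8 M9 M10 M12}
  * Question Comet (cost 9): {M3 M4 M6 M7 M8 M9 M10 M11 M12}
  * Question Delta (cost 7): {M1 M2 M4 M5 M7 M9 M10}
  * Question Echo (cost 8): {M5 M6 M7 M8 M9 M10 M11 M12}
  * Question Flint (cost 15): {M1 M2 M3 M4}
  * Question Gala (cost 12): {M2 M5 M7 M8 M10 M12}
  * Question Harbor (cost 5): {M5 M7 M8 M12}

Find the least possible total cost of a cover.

Comet, Delta together cover every objective (Comet ∪ Delta = {M1, M2, M3, M4, M5, M6, M7, M8, M9, M10, M11, M12}); total cost 9 + 7 = 16.
The greedy pick Bravo, Echo, Atlas costs 24; no covering selection beats 16.

16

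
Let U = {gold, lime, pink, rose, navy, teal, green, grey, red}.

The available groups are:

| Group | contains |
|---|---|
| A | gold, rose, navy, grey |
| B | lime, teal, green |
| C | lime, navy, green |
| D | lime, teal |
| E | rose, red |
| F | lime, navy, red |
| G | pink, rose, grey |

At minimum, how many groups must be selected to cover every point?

A, B, E, and G cover everything between them: the union {gold, lime, pink, rose, navy, teal, green, grey, red} is all of U.
No 3 of the 7 groups cover everything (all 35 combinations miss at least one point), so 4 is optimal.

4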